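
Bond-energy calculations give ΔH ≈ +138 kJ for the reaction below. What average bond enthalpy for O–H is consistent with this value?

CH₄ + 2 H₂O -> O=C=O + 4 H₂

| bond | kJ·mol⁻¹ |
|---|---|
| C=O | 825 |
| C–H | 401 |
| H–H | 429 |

D(O–H) ≈ 475 kJ/mol

Let D be the O–H bond energy.
Σ(broken) = 4×401 + 4×D = 1604 + 4D
Σ(formed) = 2×825 + 4×429 = 3366
ΔH = Σ(broken) − Σ(formed) = (1604 + 4D) − (3366) = −1762 + 4D
Setting this equal to +138 kJ gives 4D = 1900, so D = 475 kJ/mol.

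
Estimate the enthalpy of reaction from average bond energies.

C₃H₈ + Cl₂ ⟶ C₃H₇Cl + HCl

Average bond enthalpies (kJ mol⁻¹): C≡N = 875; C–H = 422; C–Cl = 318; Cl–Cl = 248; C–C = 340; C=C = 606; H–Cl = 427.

ΔH ≈ −75 kJ

Bonds broken (reactants):
  C–C: 2 × 340 = 680
  C–H: 8 × 422 = 3376
  Cl–Cl: 1 × 248 = 248
  Σ(broken) = 4304 kJ
Bonds formed (products):
  C–C: 2 × 340 = 680
  C–Cl: 1 × 318 = 318
  C–H: 7 × 422 = 2954
  H–Cl: 1 × 427 = 427
  Σ(formed) = 4379 kJ
ΔH = Σ(broken) − Σ(formed) = 4304 − 4379 = −75 kJ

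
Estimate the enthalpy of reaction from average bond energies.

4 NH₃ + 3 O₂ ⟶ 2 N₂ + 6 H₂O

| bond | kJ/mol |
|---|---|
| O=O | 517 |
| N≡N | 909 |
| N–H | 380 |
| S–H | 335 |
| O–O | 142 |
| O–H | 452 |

ΔH ≈ −1131 kJ

Bonds broken (reactants):
  N–H: 12 × 380 = 4560
  O=O: 3 × 517 = 1551
  Σ(broken) = 6111 kJ
Bonds formed (products):
  N≡N: 2 × 909 = 1818
  O–H: 12 × 452 = 5424
  Σ(formed) = 7242 kJ
ΔH = Σ(broken) − Σ(formed) = 6111 − 7242 = −1131 kJ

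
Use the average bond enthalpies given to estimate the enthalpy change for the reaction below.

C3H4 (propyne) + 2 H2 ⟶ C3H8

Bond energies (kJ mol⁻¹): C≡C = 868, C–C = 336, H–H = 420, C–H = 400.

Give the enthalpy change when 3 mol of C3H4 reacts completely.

ΔH = −684 kJ

Bonds broken (reactants):
  C≡C: 1 × 868 = 868
  C–C: 1 × 336 = 336
  C–H: 4 × 400 = 1600
  H–H: 2 × 420 = 840
  Σ(broken) = 3644 kJ
Bonds formed (products):
  C–C: 2 × 336 = 672
  C–H: 8 × 400 = 3200
  Σ(formed) = 3872 kJ
ΔH = Σ(broken) − Σ(formed) = 3644 − 3872 = −228 kJ
For 3× the reaction as written: 3 × (−228) = −684 kJ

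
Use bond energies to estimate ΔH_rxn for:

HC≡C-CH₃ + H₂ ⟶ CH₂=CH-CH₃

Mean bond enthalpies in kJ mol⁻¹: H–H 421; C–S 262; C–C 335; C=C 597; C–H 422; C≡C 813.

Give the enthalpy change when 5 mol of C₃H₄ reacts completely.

ΔH = −1035 kJ

Bonds broken (reactants):
  C≡C: 1 × 813 = 813
  C–C: 1 × 335 = 335
  C–H: 4 × 422 = 1688
  H–H: 1 × 421 = 421
  Σ(broken) = 3257 kJ
Bonds formed (products):
  C–C: 1 × 335 = 335
  C–H: 6 × 422 = 2532
  C=C: 1 × 597 = 597
  Σ(formed) = 3464 kJ
ΔH = Σ(broken) − Σ(formed) = 3257 − 3464 = −207 kJ
For 5× the reaction as written: 5 × (−207) = −1035 kJ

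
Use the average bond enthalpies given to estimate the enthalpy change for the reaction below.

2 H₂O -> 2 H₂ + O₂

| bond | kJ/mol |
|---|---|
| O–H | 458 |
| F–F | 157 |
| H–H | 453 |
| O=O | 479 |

Bonds broken (reactants):
  O–H: 4 × 458 = 1832
  Σ(broken) = 1832 kJ
Bonds formed (products):
  H–H: 2 × 453 = 906
  O=O: 1 × 479 = 479
  Σ(formed) = 1385 kJ
ΔH = Σ(broken) − Σ(formed) = 1832 − 1385 = +447 kJ

ΔH ≈ +447 kJ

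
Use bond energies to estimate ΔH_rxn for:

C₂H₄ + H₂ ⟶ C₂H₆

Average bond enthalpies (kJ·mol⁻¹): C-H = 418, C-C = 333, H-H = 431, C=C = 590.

ΔH ≈ −148 kJ

Bonds broken (reactants):
  C-H: 4 × 418 = 1672
  C=C: 1 × 590 = 590
  H-H: 1 × 431 = 431
  Σ(broken) = 2693 kJ
Bonds formed (products):
  C-C: 1 × 333 = 333
  C-H: 6 × 418 = 2508
  Σ(formed) = 2841 kJ
ΔH = Σ(broken) − Σ(formed) = 2693 − 2841 = −148 kJ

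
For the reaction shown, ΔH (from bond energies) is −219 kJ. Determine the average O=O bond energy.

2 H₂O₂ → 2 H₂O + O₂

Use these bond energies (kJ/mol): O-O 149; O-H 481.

D(O=O) ≈ 517 kJ/mol

Let D be the O=O bond energy.
Σ(broken) = 4×481 + 2×149 = 2222
Σ(formed) = 4×481 + 1×D = 1924 + D
ΔH = Σ(broken) − Σ(formed) = (2222) − (1924 + D) = +298 − D
Setting this equal to −219 kJ gives D = 517 kJ/mol.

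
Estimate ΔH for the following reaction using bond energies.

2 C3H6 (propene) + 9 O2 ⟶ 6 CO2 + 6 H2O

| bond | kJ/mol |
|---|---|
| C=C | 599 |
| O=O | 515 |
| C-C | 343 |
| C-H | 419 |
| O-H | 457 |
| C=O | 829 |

ΔH ≈ −3885 kJ

Bonds broken (reactants):
  C-C: 2 × 343 = 686
  C-H: 12 × 419 = 5028
  C=C: 2 × 599 = 1198
  O=O: 9 × 515 = 4635
  Σ(broken) = 11547 kJ
Bonds formed (products):
  C=O: 12 × 829 = 9948
  O-H: 12 × 457 = 5484
  Σ(formed) = 15432 kJ
ΔH = Σ(broken) − Σ(formed) = 11547 − 15432 = −3885 kJ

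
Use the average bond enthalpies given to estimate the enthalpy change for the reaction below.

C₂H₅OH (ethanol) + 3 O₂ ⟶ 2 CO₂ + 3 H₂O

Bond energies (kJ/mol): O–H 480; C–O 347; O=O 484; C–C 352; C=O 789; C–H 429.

Bonds broken (reactants):
  C–C: 1 × 352 = 352
  C–H: 5 × 429 = 2145
  C–O: 1 × 347 = 347
  O–H: 1 × 480 = 480
  O=O: 3 × 484 = 1452
  Σ(broken) = 4776 kJ
Bonds formed (products):
  C=O: 4 × 789 = 3156
  O–H: 6 × 480 = 2880
  Σ(formed) = 6036 kJ
ΔH = Σ(broken) − Σ(formed) = 4776 − 6036 = −1260 kJ

ΔH ≈ −1260 kJ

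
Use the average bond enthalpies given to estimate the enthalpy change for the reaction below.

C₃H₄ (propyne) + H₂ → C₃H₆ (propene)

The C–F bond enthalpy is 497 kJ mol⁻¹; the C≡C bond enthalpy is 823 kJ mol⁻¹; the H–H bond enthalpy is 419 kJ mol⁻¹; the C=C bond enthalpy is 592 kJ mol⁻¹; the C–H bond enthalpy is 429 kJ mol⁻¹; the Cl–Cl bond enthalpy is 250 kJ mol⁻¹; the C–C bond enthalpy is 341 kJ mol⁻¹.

Bonds broken (reactants):
  C≡C: 1 × 823 = 823
  C–C: 1 × 341 = 341
  C–H: 4 × 429 = 1716
  H–H: 1 × 419 = 419
  Σ(broken) = 3299 kJ
Bonds formed (products):
  C–C: 1 × 341 = 341
  C–H: 6 × 429 = 2574
  C=C: 1 × 592 = 592
  Σ(formed) = 3507 kJ
ΔH = Σ(broken) − Σ(formed) = 3299 − 3507 = −208 kJ

ΔH ≈ −208 kJ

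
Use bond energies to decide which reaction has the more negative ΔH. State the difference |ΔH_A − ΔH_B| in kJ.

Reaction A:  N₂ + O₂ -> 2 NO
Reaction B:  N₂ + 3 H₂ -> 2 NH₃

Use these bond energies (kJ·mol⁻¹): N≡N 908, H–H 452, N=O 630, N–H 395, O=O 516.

Reaction A:
  Bonds broken (reactants):
    N≡N: 1 × 908 = 908
    O=O: 1 × 516 = 516
    Σ(broken) = 1424 kJ
  Bonds formed (products):
    N=O: 2 × 630 = 1260
    Σ(formed) = 1260 kJ
  ΔH_A = 1424 − 1260 = +164 kJ
Reaction B:
  Bonds broken (reactants):
    H–H: 3 × 452 = 1356
    N≡N: 1 × 908 = 908
    Σ(broken) = 2264 kJ
  Bonds formed (products):
    N–H: 6 × 395 = 2370
    Σ(formed) = 2370 kJ
  ΔH_B = 2264 − 2370 = −106 kJ
ΔH_A − ΔH_B = +270 kJ, so reaction B has the more negative ΔH; |ΔH_A − ΔH_B| = 270 kJ.

Reaction B, by 270 kJ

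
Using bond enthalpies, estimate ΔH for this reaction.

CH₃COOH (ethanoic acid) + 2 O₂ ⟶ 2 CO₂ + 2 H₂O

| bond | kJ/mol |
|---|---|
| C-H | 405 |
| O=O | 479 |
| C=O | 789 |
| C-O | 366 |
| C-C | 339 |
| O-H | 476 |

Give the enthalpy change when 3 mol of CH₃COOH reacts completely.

Bonds broken (reactants):
  C-C: 1 × 339 = 339
  C-H: 3 × 405 = 1215
  C-O: 1 × 366 = 366
  C=O: 1 × 789 = 789
  O-H: 1 × 476 = 476
  O=O: 2 × 479 = 958
  Σ(broken) = 4143 kJ
Bonds formed (products):
  C=O: 4 × 789 = 3156
  O-H: 4 × 476 = 1904
  Σ(formed) = 5060 kJ
ΔH = Σ(broken) − Σ(formed) = 4143 − 5060 = −917 kJ
For 3× the reaction as written: 3 × (−917) = −2751 kJ

ΔH = −2751 kJ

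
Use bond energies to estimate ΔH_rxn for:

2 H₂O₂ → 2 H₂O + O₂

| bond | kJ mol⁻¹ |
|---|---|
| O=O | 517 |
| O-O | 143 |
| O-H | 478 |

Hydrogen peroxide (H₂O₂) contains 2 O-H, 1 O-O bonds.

ΔH ≈ −231 kJ

Bonds broken (reactants):
  O-H: 4 × 478 = 1912
  O-O: 2 × 143 = 286
  Σ(broken) = 2198 kJ
Bonds formed (products):
  O-H: 4 × 478 = 1912
  O=O: 1 × 517 = 517
  Σ(formed) = 2429 kJ
ΔH = Σ(broken) − Σ(formed) = 2198 − 2429 = −231 kJ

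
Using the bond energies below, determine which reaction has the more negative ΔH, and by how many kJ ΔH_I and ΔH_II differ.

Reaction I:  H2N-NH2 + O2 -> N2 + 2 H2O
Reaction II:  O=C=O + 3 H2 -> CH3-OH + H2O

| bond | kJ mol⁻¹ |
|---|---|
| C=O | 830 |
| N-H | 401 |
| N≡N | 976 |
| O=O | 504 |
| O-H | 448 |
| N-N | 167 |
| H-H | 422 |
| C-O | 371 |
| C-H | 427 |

Reaction I, by 423 kJ

Reaction I:
  Bonds broken (reactants):
    N-H: 4 × 401 = 1604
    N-N: 1 × 167 = 167
    O=O: 1 × 504 = 504
    Σ(broken) = 2275 kJ
  Bonds formed (products):
    N≡N: 1 × 976 = 976
    O-H: 4 × 448 = 1792
    Σ(formed) = 2768 kJ
  ΔH_I = 2275 − 2768 = −493 kJ
Reaction II:
  Bonds broken (reactants):
    C=O: 2 × 830 = 1660
    H-H: 3 × 422 = 1266
    Σ(broken) = 2926 kJ
  Bonds formed (products):
    C-H: 3 × 427 = 1281
    C-O: 1 × 371 = 371
    O-H: 3 × 448 = 1344
    Σ(formed) = 2996 kJ
  ΔH_II = 2926 − 2996 = −70 kJ
ΔH_I − ΔH_II = −423 kJ, so reaction I has the more negative ΔH; |ΔH_I − ΔH_II| = 423 kJ.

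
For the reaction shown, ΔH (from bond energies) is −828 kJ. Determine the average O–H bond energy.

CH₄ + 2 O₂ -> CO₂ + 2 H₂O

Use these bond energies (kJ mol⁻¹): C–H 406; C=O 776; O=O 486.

Let D be the O–H bond energy.
Σ(broken) = 4×406 + 2×486 = 2596
Σ(formed) = 2×776 + 4×D = 1552 + 4D
ΔH = Σ(broken) − Σ(formed) = (2596) − (1552 + 4D) = +1044 − 4D
Setting this equal to −828 kJ gives 4D = 1872, so D = 468 kJ/mol.

D(O–H) ≈ 468 kJ/mol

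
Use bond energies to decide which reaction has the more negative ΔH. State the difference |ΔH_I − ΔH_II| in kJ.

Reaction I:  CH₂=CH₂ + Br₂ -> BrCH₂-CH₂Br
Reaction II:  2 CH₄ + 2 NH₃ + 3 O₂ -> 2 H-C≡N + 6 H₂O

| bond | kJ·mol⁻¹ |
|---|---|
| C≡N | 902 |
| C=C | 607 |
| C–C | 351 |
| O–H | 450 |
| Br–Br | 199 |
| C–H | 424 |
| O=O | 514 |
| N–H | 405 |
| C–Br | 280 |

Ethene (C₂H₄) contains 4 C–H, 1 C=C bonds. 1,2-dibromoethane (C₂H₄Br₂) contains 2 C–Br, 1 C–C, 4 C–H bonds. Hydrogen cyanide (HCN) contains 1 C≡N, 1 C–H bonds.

Reaction I:
  Bonds broken (reactants):
    Br–Br: 1 × 199 = 199
    C–H: 4 × 424 = 1696
    C=C: 1 × 607 = 607
    Σ(broken) = 2502 kJ
  Bonds formed (products):
    C–Br: 2 × 280 = 560
    C–C: 1 × 351 = 351
    C–H: 4 × 424 = 1696
    Σ(formed) = 2607 kJ
  ΔH_I = 2502 − 2607 = −105 kJ
Reaction II:
  Bonds broken (reactants):
    C–H: 8 × 424 = 3392
    N–H: 6 × 405 = 2430
    O=O: 3 × 514 = 1542
    Σ(broken) = 7364 kJ
  Bonds formed (products):
    C≡N: 2 × 902 = 1804
    C–H: 2 × 424 = 848
    O–H: 12 × 450 = 5400
    Σ(formed) = 8052 kJ
  ΔH_II = 7364 − 8052 = −688 kJ
ΔH_I − ΔH_II = +583 kJ, so reaction II has the more negative ΔH; |ΔH_I − ΔH_II| = 583 kJ.

Reaction II, by 583 kJ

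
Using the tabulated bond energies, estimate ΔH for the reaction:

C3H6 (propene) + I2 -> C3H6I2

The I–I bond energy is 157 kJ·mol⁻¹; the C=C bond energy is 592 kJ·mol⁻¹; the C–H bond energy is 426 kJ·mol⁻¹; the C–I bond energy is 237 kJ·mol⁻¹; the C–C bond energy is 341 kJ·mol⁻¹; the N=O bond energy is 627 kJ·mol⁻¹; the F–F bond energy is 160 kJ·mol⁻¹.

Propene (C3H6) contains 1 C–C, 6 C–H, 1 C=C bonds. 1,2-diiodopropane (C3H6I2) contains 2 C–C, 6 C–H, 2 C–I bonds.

Bonds broken (reactants):
  C–C: 1 × 341 = 341
  C–H: 6 × 426 = 2556
  C=C: 1 × 592 = 592
  I–I: 1 × 157 = 157
  Σ(broken) = 3646 kJ
Bonds formed (products):
  C–C: 2 × 341 = 682
  C–H: 6 × 426 = 2556
  C–I: 2 × 237 = 474
  Σ(formed) = 3712 kJ
ΔH = Σ(broken) − Σ(formed) = 3646 − 3712 = −66 kJ

ΔH ≈ −66 kJ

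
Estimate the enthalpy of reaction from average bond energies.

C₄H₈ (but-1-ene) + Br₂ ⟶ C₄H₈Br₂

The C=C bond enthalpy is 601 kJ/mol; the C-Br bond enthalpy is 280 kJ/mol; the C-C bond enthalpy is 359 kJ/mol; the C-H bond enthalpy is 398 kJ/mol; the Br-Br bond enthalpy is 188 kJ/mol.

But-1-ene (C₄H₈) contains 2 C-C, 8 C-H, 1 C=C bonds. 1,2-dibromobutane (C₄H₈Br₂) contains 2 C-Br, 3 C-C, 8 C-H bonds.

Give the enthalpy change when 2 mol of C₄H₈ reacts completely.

Bonds broken (reactants):
  Br-Br: 1 × 188 = 188
  C-C: 2 × 359 = 718
  C-H: 8 × 398 = 3184
  C=C: 1 × 601 = 601
  Σ(broken) = 4691 kJ
Bonds formed (products):
  C-Br: 2 × 280 = 560
  C-C: 3 × 359 = 1077
  C-H: 8 × 398 = 3184
  Σ(formed) = 4821 kJ
ΔH = Σ(broken) − Σ(formed) = 4691 − 4821 = −130 kJ
For 2× the reaction as written: 2 × (−130) = −260 kJ

ΔH = −260 kJ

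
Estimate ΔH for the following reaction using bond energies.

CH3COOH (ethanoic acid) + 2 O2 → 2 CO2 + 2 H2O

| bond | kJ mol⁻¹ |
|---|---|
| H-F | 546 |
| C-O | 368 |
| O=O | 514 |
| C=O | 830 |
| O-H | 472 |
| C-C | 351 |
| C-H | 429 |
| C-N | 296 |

ΔH ≈ −872 kJ

Bonds broken (reactants):
  C-C: 1 × 351 = 351
  C-H: 3 × 429 = 1287
  C-O: 1 × 368 = 368
  C=O: 1 × 830 = 830
  O-H: 1 × 472 = 472
  O=O: 2 × 514 = 1028
  Σ(broken) = 4336 kJ
Bonds formed (products):
  C=O: 4 × 830 = 3320
  O-H: 4 × 472 = 1888
  Σ(formed) = 5208 kJ
ΔH = Σ(broken) − Σ(formed) = 4336 − 5208 = −872 kJ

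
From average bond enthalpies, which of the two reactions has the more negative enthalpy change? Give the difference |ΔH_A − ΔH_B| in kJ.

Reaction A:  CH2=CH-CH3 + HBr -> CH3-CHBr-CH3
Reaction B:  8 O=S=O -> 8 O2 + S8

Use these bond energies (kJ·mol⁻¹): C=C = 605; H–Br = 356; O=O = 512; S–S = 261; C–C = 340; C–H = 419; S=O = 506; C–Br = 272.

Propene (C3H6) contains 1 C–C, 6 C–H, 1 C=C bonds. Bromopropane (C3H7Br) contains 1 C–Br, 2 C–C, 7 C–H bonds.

Reaction A, by 1982 kJ

Reaction A:
  Bonds broken (reactants):
    C–C: 1 × 340 = 340
    C–H: 6 × 419 = 2514
    C=C: 1 × 605 = 605
    H–Br: 1 × 356 = 356
    Σ(broken) = 3815 kJ
  Bonds formed (products):
    C–Br: 1 × 272 = 272
    C–C: 2 × 340 = 680
    C–H: 7 × 419 = 2933
    Σ(formed) = 3885 kJ
  ΔH_A = 3815 − 3885 = −70 kJ
Reaction B:
  Bonds broken (reactants):
    S=O: 16 × 506 = 8096
    Σ(broken) = 8096 kJ
  Bonds formed (products):
    O=O: 8 × 512 = 4096
    S–S: 8 × 261 = 2088
    Σ(formed) = 6184 kJ
  ΔH_B = 8096 − 6184 = +1912 kJ
ΔH_A − ΔH_B = −1982 kJ, so reaction A has the more negative ΔH; |ΔH_A − ΔH_B| = 1982 kJ.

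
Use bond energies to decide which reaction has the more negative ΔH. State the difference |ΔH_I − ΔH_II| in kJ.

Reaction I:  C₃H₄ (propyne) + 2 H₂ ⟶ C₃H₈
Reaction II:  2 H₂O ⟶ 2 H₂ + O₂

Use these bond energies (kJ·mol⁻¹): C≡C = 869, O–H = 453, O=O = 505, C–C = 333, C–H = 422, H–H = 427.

Reaction I, by 751 kJ

Reaction I:
  Bonds broken (reactants):
    C≡C: 1 × 869 = 869
    C–C: 1 × 333 = 333
    C–H: 4 × 422 = 1688
    H–H: 2 × 427 = 854
    Σ(broken) = 3744 kJ
  Bonds formed (products):
    C–C: 2 × 333 = 666
    C–H: 8 × 422 = 3376
    Σ(formed) = 4042 kJ
  ΔH_I = 3744 − 4042 = −298 kJ
Reaction II:
  Bonds broken (reactants):
    O–H: 4 × 453 = 1812
    Σ(broken) = 1812 kJ
  Bonds formed (products):
    H–H: 2 × 427 = 854
    O=O: 1 × 505 = 505
    Σ(formed) = 1359 kJ
  ΔH_II = 1812 − 1359 = +453 kJ
ΔH_I − ΔH_II = −751 kJ, so reaction I has the more negative ΔH; |ΔH_I − ΔH_II| = 751 kJ.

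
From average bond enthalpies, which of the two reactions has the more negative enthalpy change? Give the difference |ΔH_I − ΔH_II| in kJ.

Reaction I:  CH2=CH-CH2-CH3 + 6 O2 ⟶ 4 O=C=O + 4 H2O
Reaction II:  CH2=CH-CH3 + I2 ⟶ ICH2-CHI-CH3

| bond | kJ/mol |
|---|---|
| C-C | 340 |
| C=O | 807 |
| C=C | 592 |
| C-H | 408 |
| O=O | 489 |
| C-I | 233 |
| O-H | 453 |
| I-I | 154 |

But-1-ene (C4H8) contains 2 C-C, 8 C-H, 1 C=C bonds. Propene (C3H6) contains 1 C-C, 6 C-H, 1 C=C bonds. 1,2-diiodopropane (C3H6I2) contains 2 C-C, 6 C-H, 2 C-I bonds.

Reaction I:
  Bonds broken (reactants):
    C-C: 2 × 340 = 680
    C-H: 8 × 408 = 3264
    C=C: 1 × 592 = 592
    O=O: 6 × 489 = 2934
    Σ(broken) = 7470 kJ
  Bonds formed (products):
    C=O: 8 × 807 = 6456
    O-H: 8 × 453 = 3624
    Σ(formed) = 10080 kJ
  ΔH_I = 7470 − 10080 = −2610 kJ
Reaction II:
  Bonds broken (reactants):
    C-C: 1 × 340 = 340
    C-H: 6 × 408 = 2448
    C=C: 1 × 592 = 592
    I-I: 1 × 154 = 154
    Σ(broken) = 3534 kJ
  Bonds formed (products):
    C-C: 2 × 340 = 680
    C-H: 6 × 408 = 2448
    C-I: 2 × 233 = 466
    Σ(formed) = 3594 kJ
  ΔH_II = 3534 − 3594 = −60 kJ
ΔH_I − ΔH_II = −2550 kJ, so reaction I has the more negative ΔH; |ΔH_I − ΔH_II| = 2550 kJ.

Reaction I, by 2550 kJ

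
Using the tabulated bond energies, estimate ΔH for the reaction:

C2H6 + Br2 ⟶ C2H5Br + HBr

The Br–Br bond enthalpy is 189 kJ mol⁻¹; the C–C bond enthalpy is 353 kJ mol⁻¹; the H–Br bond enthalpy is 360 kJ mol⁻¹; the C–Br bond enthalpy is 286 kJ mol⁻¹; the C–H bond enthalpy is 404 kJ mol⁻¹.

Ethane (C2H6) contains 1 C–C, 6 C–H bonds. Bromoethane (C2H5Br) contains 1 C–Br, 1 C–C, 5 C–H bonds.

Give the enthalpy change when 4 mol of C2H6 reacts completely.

Bonds broken (reactants):
  Br–Br: 1 × 189 = 189
  C–C: 1 × 353 = 353
  C–H: 6 × 404 = 2424
  Σ(broken) = 2966 kJ
Bonds formed (products):
  C–Br: 1 × 286 = 286
  C–C: 1 × 353 = 353
  C–H: 5 × 404 = 2020
  H–Br: 1 × 360 = 360
  Σ(formed) = 3019 kJ
ΔH = Σ(broken) − Σ(formed) = 2966 − 3019 = −53 kJ
For 4× the reaction as written: 4 × (−53) = −212 kJ

ΔH = −212 kJ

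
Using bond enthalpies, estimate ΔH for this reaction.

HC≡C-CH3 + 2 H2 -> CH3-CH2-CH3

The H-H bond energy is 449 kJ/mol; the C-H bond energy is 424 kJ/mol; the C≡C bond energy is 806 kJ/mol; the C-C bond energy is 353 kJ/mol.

ΔH ≈ −345 kJ

Bonds broken (reactants):
  C≡C: 1 × 806 = 806
  C-C: 1 × 353 = 353
  C-H: 4 × 424 = 1696
  H-H: 2 × 449 = 898
  Σ(broken) = 3753 kJ
Bonds formed (products):
  C-C: 2 × 353 = 706
  C-H: 8 × 424 = 3392
  Σ(formed) = 4098 kJ
ΔH = Σ(broken) − Σ(formed) = 3753 − 4098 = −345 kJ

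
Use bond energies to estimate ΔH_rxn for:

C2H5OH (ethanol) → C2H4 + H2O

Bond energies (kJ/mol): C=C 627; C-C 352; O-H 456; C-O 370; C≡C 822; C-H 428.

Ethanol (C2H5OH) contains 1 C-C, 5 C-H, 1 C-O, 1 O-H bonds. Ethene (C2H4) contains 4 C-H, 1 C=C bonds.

Bonds broken (reactants):
  C-C: 1 × 352 = 352
  C-H: 5 × 428 = 2140
  C-O: 1 × 370 = 370
  O-H: 1 × 456 = 456
  Σ(broken) = 3318 kJ
Bonds formed (products):
  C-H: 4 × 428 = 1712
  C=C: 1 × 627 = 627
  O-H: 2 × 456 = 912
  Σ(formed) = 3251 kJ
ΔH = Σ(broken) − Σ(formed) = 3318 − 3251 = +67 kJ

ΔH ≈ +67 kJ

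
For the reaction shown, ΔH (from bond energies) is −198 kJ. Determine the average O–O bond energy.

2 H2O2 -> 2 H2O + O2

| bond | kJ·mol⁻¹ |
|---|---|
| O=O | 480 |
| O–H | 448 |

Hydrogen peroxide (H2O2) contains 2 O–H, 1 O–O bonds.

Let D be the O–O bond energy.
Σ(broken) = 4×448 + 2×D = 1792 + 2D
Σ(formed) = 4×448 + 1×480 = 2272
ΔH = Σ(broken) − Σ(formed) = (1792 + 2D) − (2272) = −480 + 2D
Setting this equal to −198 kJ gives 2D = 282, so D = 141 kJ/mol.

D(O–O) ≈ 141 kJ/mol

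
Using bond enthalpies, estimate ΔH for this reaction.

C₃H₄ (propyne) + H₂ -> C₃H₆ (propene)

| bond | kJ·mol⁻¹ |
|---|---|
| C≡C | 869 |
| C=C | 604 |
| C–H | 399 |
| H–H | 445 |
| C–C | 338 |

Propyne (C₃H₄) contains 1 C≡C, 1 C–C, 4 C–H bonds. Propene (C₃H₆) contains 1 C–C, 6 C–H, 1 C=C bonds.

ΔH ≈ −88 kJ

Bonds broken (reactants):
  C≡C: 1 × 869 = 869
  C–C: 1 × 338 = 338
  C–H: 4 × 399 = 1596
  H–H: 1 × 445 = 445
  Σ(broken) = 3248 kJ
Bonds formed (products):
  C–C: 1 × 338 = 338
  C–H: 6 × 399 = 2394
  C=C: 1 × 604 = 604
  Σ(formed) = 3336 kJ
ΔH = Σ(broken) − Σ(formed) = 3248 − 3336 = −88 kJ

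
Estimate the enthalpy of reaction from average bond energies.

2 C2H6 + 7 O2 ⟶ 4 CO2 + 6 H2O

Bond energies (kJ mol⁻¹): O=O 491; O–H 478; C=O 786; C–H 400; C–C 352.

ΔH ≈ −3083 kJ

Bonds broken (reactants):
  C–C: 2 × 352 = 704
  C–H: 12 × 400 = 4800
  O=O: 7 × 491 = 3437
  Σ(broken) = 8941 kJ
Bonds formed (products):
  C=O: 8 × 786 = 6288
  O–H: 12 × 478 = 5736
  Σ(formed) = 12024 kJ
ΔH = Σ(broken) − Σ(formed) = 8941 − 12024 = −3083 kJ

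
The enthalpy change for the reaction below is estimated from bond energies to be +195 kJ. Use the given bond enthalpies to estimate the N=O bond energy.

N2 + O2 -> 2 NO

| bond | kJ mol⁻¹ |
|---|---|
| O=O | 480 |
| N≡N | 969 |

D(N=O) ≈ 627 kJ/mol

Let D be the N=O bond energy.
Σ(broken) = 1×969 + 1×480 = 1449
Σ(formed) = 2×D = 2D
ΔH = Σ(broken) − Σ(formed) = (1449) − (2D) = +1449 − 2D
Setting this equal to +195 kJ gives 2D = 1254, so D = 627 kJ/mol.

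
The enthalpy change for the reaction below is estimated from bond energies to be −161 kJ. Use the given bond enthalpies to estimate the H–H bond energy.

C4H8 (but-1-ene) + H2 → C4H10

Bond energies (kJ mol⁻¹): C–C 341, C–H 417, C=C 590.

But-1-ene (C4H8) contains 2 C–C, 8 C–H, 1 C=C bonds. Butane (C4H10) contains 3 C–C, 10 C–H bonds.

D(H–H) ≈ 424 kJ/mol

Let D be the H–H bond energy.
Σ(broken) = 2×341 + 8×417 + 1×590 + 1×D = 4608 + D
Σ(formed) = 3×341 + 10×417 = 5193
ΔH = Σ(broken) − Σ(formed) = (4608 + D) − (5193) = −585 + D
Setting this equal to −161 kJ gives D = 424 kJ/mol.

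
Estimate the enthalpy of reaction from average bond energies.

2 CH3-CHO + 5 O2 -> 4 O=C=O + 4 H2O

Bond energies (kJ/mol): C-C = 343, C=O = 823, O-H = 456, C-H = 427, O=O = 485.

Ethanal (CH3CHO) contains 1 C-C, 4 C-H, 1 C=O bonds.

ΔH ≈ −2059 kJ

Bonds broken (reactants):
  C-C: 2 × 343 = 686
  C-H: 8 × 427 = 3416
  C=O: 2 × 823 = 1646
  O=O: 5 × 485 = 2425
  Σ(broken) = 8173 kJ
Bonds formed (products):
  C=O: 8 × 823 = 6584
  O-H: 8 × 456 = 3648
  Σ(formed) = 10232 kJ
ΔH = Σ(broken) − Σ(formed) = 8173 − 10232 = −2059 kJ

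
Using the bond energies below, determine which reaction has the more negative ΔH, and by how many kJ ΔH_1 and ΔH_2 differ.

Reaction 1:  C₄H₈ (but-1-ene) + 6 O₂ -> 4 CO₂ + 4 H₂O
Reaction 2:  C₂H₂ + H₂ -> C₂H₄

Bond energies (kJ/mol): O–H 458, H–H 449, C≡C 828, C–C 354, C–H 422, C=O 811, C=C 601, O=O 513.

Reaction 1:
  Bonds broken (reactants):
    C–C: 2 × 354 = 708
    C–H: 8 × 422 = 3376
    C=C: 1 × 601 = 601
    O=O: 6 × 513 = 3078
    Σ(broken) = 7763 kJ
  Bonds formed (products):
    C=O: 8 × 811 = 6488
    O–H: 8 × 458 = 3664
    Σ(formed) = 10152 kJ
  ΔH_1 = 7763 − 10152 = −2389 kJ
Reaction 2:
  Bonds broken (reactants):
    C≡C: 1 × 828 = 828
    C–H: 2 × 422 = 844
    H–H: 1 × 449 = 449
    Σ(broken) = 2121 kJ
  Bonds formed (products):
    C–H: 4 × 422 = 1688
    C=C: 1 × 601 = 601
    Σ(formed) = 2289 kJ
  ΔH_2 = 2121 − 2289 = −168 kJ
ΔH_1 − ΔH_2 = −2221 kJ, so reaction 1 has the more negative ΔH; |ΔH_1 − ΔH_2| = 2221 kJ.

Reaction 1, by 2221 kJ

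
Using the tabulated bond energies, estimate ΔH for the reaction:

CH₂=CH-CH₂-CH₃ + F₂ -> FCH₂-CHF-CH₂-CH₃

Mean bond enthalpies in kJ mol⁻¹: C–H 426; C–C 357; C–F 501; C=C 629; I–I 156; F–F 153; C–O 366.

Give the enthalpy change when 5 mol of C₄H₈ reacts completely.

Bonds broken (reactants):
  C–C: 2 × 357 = 714
  C–H: 8 × 426 = 3408
  C=C: 1 × 629 = 629
  F–F: 1 × 153 = 153
  Σ(broken) = 4904 kJ
Bonds formed (products):
  C–C: 3 × 357 = 1071
  C–F: 2 × 501 = 1002
  C–H: 8 × 426 = 3408
  Σ(formed) = 5481 kJ
ΔH = Σ(broken) − Σ(formed) = 4904 − 5481 = −577 kJ
For 5× the reaction as written: 5 × (−577) = −2885 kJ

ΔH = −2885 kJ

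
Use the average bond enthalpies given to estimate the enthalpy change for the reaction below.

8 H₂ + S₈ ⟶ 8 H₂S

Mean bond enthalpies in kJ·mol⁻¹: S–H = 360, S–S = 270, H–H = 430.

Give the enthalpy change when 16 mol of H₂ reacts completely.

ΔH = −320 kJ

Bonds broken (reactants):
  H–H: 8 × 430 = 3440
  S–S: 8 × 270 = 2160
  Σ(broken) = 5600 kJ
Bonds formed (products):
  S–H: 16 × 360 = 5760
  Σ(formed) = 5760 kJ
ΔH = Σ(broken) − Σ(formed) = 5600 − 5760 = −160 kJ
For 2× the reaction as written: 2 × (−160) = −320 kJ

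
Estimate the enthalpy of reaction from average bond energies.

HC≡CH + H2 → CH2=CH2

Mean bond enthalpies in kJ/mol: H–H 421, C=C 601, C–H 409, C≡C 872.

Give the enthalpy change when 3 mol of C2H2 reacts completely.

Bonds broken (reactants):
  C≡C: 1 × 872 = 872
  C–H: 2 × 409 = 818
  H–H: 1 × 421 = 421
  Σ(broken) = 2111 kJ
Bonds formed (products):
  C–H: 4 × 409 = 1636
  C=C: 1 × 601 = 601
  Σ(formed) = 2237 kJ
ΔH = Σ(broken) − Σ(formed) = 2111 − 2237 = −126 kJ
For 3× the reaction as written: 3 × (−126) = −378 kJ

ΔH = −378 kJ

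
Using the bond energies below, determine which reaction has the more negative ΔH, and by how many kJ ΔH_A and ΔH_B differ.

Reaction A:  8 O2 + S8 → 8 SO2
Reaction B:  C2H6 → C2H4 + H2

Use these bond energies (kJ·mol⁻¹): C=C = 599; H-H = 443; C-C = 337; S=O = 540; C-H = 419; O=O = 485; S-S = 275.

Reaction A, by 2693 kJ

Reaction A:
  Bonds broken (reactants):
    O=O: 8 × 485 = 3880
    S-S: 8 × 275 = 2200
    Σ(broken) = 6080 kJ
  Bonds formed (products):
    S=O: 16 × 540 = 8640
    Σ(formed) = 8640 kJ
  ΔH_A = 6080 − 8640 = −2560 kJ
Reaction B:
  Bonds broken (reactants):
    C-C: 1 × 337 = 337
    C-H: 6 × 419 = 2514
    Σ(broken) = 2851 kJ
  Bonds formed (products):
    C-H: 4 × 419 = 1676
    C=C: 1 × 599 = 599
    H-H: 1 × 443 = 443
    Σ(formed) = 2718 kJ
  ΔH_B = 2851 − 2718 = +133 kJ
ΔH_A − ΔH_B = −2693 kJ, so reaction A has the more negative ΔH; |ΔH_A − ΔH_B| = 2693 kJ.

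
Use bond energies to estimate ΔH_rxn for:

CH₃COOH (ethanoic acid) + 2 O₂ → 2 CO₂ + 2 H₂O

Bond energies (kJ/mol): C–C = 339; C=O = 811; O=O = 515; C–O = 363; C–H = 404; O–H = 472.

Bonds broken (reactants):
  C–C: 1 × 339 = 339
  C–H: 3 × 404 = 1212
  C–O: 1 × 363 = 363
  C=O: 1 × 811 = 811
  O–H: 1 × 472 = 472
  O=O: 2 × 515 = 1030
  Σ(broken) = 4227 kJ
Bonds formed (products):
  C=O: 4 × 811 = 3244
  O–H: 4 × 472 = 1888
  Σ(formed) = 5132 kJ
ΔH = Σ(broken) − Σ(formed) = 4227 − 5132 = −905 kJ

ΔH ≈ −905 kJ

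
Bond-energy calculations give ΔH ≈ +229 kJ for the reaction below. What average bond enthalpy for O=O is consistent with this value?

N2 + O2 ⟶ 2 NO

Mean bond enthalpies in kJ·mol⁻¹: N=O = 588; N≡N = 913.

Let D be the O=O bond energy.
Σ(broken) = 1×913 + 1×D = 913 + D
Σ(formed) = 2×588 = 1176
ΔH = Σ(broken) − Σ(formed) = (913 + D) − (1176) = −263 + D
Setting this equal to +229 kJ gives D = 492 kJ/mol.

D(O=O) ≈ 492 kJ/mol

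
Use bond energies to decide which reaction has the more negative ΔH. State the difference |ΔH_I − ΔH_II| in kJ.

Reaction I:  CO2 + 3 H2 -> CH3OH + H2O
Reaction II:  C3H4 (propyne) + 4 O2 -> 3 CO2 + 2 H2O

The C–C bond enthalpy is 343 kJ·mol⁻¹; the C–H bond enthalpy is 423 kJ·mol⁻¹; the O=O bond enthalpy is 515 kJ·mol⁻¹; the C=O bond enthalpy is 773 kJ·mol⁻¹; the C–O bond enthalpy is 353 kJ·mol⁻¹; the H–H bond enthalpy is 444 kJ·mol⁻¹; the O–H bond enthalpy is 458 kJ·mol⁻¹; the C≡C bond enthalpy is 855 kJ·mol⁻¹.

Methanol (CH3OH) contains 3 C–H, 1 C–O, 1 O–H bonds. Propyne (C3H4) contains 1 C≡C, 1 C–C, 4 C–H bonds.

Reaction I:
  Bonds broken (reactants):
    C=O: 2 × 773 = 1546
    H–H: 3 × 444 = 1332
    Σ(broken) = 2878 kJ
  Bonds formed (products):
    C–H: 3 × 423 = 1269
    C–O: 1 × 353 = 353
    O–H: 3 × 458 = 1374
    Σ(formed) = 2996 kJ
  ΔH_I = 2878 − 2996 = −118 kJ
Reaction II:
  Bonds broken (reactants):
    C≡C: 1 × 855 = 855
    C–C: 1 × 343 = 343
    C–H: 4 × 423 = 1692
    O=O: 4 × 515 = 2060
    Σ(broken) = 4950 kJ
  Bonds formed (products):
    C=O: 6 × 773 = 4638
    O–H: 4 × 458 = 1832
    Σ(formed) = 6470 kJ
  ΔH_II = 4950 − 6470 = −1520 kJ
ΔH_I − ΔH_II = +1402 kJ, so reaction II has the more negative ΔH; |ΔH_I − ΔH_II| = 1402 kJ.

Reaction II, by 1402 kJ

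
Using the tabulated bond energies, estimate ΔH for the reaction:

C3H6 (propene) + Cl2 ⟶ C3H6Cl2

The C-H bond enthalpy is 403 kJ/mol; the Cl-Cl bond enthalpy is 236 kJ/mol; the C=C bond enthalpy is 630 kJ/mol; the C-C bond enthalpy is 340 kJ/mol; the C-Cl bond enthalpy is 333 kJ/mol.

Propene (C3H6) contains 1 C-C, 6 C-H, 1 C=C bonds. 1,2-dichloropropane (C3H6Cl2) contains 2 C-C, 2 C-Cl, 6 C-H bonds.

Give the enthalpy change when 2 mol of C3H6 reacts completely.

Bonds broken (reactants):
  C-C: 1 × 340 = 340
  C-H: 6 × 403 = 2418
  C=C: 1 × 630 = 630
  Cl-Cl: 1 × 236 = 236
  Σ(broken) = 3624 kJ
Bonds formed (products):
  C-C: 2 × 340 = 680
  C-Cl: 2 × 333 = 666
  C-H: 6 × 403 = 2418
  Σ(formed) = 3764 kJ
ΔH = Σ(broken) − Σ(formed) = 3624 − 3764 = −140 kJ
For 2× the reaction as written: 2 × (−140) = −280 kJ

ΔH = −280 kJ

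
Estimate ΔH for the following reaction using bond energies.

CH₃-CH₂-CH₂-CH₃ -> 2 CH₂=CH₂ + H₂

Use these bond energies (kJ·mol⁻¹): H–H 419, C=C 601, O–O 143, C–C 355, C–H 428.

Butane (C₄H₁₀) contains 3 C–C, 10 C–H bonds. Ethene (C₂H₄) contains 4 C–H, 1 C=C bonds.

Bonds broken (reactants):
  C–C: 3 × 355 = 1065
  C–H: 10 × 428 = 4280
  Σ(broken) = 5345 kJ
Bonds formed (products):
  C–H: 8 × 428 = 3424
  C=C: 2 × 601 = 1202
  H–H: 1 × 419 = 419
  Σ(formed) = 5045 kJ
ΔH = Σ(broken) − Σ(formed) = 5345 − 5045 = +300 kJ

ΔH ≈ +300 kJ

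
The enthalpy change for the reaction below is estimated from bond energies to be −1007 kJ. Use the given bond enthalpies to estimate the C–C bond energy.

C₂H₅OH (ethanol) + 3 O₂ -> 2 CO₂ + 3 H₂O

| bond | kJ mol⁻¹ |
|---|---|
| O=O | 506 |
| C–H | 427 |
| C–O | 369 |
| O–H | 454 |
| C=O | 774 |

D(C–C) ≈ 337 kJ/mol

Let D be the C–C bond energy.
Σ(broken) = 1×D + 5×427 + 1×369 + 1×454 + 3×506 = 4476 + D
Σ(formed) = 4×774 + 6×454 = 5820
ΔH = Σ(broken) − Σ(formed) = (4476 + D) − (5820) = −1344 + D
Setting this equal to −1007 kJ gives D = 337 kJ/mol.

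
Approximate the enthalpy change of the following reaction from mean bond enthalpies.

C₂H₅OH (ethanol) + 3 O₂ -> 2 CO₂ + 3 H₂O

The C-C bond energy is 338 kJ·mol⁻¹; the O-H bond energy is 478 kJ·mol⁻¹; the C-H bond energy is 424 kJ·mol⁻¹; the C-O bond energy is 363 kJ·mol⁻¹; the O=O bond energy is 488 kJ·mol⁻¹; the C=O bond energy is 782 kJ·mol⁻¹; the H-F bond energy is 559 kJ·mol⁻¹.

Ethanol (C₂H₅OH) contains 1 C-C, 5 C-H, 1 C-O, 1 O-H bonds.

Bonds broken (reactants):
  C-C: 1 × 338 = 338
  C-H: 5 × 424 = 2120
  C-O: 1 × 363 = 363
  O-H: 1 × 478 = 478
  O=O: 3 × 488 = 1464
  Σ(broken) = 4763 kJ
Bonds formed (products):
  C=O: 4 × 782 = 3128
  O-H: 6 × 478 = 2868
  Σ(formed) = 5996 kJ
ΔH = Σ(broken) − Σ(formed) = 4763 − 5996 = −1233 kJ

ΔH ≈ −1233 kJ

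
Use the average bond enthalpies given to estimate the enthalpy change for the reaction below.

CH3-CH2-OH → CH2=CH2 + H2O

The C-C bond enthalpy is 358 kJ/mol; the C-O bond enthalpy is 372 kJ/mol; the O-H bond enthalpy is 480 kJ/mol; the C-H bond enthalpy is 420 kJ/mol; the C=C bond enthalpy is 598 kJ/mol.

ΔH ≈ +72 kJ

Bonds broken (reactants):
  C-C: 1 × 358 = 358
  C-H: 5 × 420 = 2100
  C-O: 1 × 372 = 372
  O-H: 1 × 480 = 480
  Σ(broken) = 3310 kJ
Bonds formed (products):
  C-H: 4 × 420 = 1680
  C=C: 1 × 598 = 598
  O-H: 2 × 480 = 960
  Σ(formed) = 3238 kJ
ΔH = Σ(broken) − Σ(formed) = 3310 − 3238 = +72 kJ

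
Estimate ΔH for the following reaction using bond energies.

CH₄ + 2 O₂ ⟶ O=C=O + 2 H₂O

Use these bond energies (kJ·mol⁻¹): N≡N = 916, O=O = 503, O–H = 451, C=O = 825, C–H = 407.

Bonds broken (reactants):
  C–H: 4 × 407 = 1628
  O=O: 2 × 503 = 1006
  Σ(broken) = 2634 kJ
Bonds formed (products):
  C=O: 2 × 825 = 1650
  O–H: 4 × 451 = 1804
  Σ(formed) = 3454 kJ
ΔH = Σ(broken) − Σ(formed) = 2634 − 3454 = −820 kJ

ΔH ≈ −820 kJ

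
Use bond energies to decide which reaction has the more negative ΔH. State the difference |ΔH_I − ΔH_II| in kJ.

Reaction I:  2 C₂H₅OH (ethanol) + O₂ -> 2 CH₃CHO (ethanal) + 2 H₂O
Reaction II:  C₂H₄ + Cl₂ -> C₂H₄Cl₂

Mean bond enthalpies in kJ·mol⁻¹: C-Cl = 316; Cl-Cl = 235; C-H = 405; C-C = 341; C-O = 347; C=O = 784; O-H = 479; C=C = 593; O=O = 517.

Reaction I:
  Bonds broken (reactants):
    C-C: 2 × 341 = 682
    C-H: 10 × 405 = 4050
    C-O: 2 × 347 = 694
    O-H: 2 × 479 = 958
    O=O: 1 × 517 = 517
    Σ(broken) = 6901 kJ
  Bonds formed (products):
    C-C: 2 × 341 = 682
    C-H: 8 × 405 = 3240
    C=O: 2 × 784 = 1568
    O-H: 4 × 479 = 1916
    Σ(formed) = 7406 kJ
  ΔH_I = 6901 − 7406 = −505 kJ
Reaction II:
  Bonds broken (reactants):
    C-H: 4 × 405 = 1620
    C=C: 1 × 593 = 593
    Cl-Cl: 1 × 235 = 235
    Σ(broken) = 2448 kJ
  Bonds formed (products):
    C-C: 1 × 341 = 341
    C-Cl: 2 × 316 = 632
    C-H: 4 × 405 = 1620
    Σ(formed) = 2593 kJ
  ΔH_II = 2448 − 2593 = −145 kJ
ΔH_I − ΔH_II = −360 kJ, so reaction I has the more negative ΔH; |ΔH_I − ΔH_II| = 360 kJ.

Reaction I, by 360 kJ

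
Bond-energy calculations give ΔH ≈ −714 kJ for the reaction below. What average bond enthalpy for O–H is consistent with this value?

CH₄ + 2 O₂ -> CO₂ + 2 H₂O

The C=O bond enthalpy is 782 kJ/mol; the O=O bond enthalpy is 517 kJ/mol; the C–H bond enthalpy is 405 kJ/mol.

Let D be the O–H bond energy.
Σ(broken) = 4×405 + 2×517 = 2654
Σ(formed) = 2×782 + 4×D = 1564 + 4D
ΔH = Σ(broken) − Σ(formed) = (2654) − (1564 + 4D) = +1090 − 4D
Setting this equal to −714 kJ gives 4D = 1804, so D = 451 kJ/mol.

D(O–H) ≈ 451 kJ/mol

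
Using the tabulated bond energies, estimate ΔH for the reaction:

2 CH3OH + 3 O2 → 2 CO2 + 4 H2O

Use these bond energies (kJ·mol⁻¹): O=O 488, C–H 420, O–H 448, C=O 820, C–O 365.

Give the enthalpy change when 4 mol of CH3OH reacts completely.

ΔH = −2508 kJ

Bonds broken (reactants):
  C–H: 6 × 420 = 2520
  C–O: 2 × 365 = 730
  O–H: 2 × 448 = 896
  O=O: 3 × 488 = 1464
  Σ(broken) = 5610 kJ
Bonds formed (products):
  C=O: 4 × 820 = 3280
  O–H: 8 × 448 = 3584
  Σ(formed) = 6864 kJ
ΔH = Σ(broken) − Σ(formed) = 5610 − 6864 = −1254 kJ
For 2× the reaction as written: 2 × (−1254) = −2508 kJ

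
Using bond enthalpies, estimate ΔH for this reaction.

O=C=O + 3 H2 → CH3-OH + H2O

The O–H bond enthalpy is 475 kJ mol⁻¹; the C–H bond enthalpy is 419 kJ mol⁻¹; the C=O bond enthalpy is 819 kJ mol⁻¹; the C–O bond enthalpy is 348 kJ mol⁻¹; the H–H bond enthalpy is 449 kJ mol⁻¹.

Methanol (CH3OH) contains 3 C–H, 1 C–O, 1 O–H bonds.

Bonds broken (reactants):
  C=O: 2 × 819 = 1638
  H–H: 3 × 449 = 1347
  Σ(broken) = 2985 kJ
Bonds formed (products):
  C–H: 3 × 419 = 1257
  C–O: 1 × 348 = 348
  O–H: 3 × 475 = 1425
  Σ(formed) = 3030 kJ
ΔH = Σ(broken) − Σ(formed) = 2985 − 3030 = −45 kJ

ΔH ≈ −45 kJ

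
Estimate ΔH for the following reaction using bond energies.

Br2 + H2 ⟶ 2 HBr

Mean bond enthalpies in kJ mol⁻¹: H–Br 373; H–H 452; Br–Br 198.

ΔH ≈ −96 kJ

Bonds broken (reactants):
  Br–Br: 1 × 198 = 198
  H–H: 1 × 452 = 452
  Σ(broken) = 650 kJ
Bonds formed (products):
  H–Br: 2 × 373 = 746
  Σ(formed) = 746 kJ
ΔH = Σ(broken) − Σ(formed) = 650 − 746 = −96 kJ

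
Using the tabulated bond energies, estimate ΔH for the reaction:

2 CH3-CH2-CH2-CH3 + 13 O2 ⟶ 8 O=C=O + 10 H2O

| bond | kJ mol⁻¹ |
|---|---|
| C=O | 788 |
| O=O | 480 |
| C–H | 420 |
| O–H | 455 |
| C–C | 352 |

Bonds broken (reactants):
  C–C: 6 × 352 = 2112
  C–H: 20 × 420 = 8400
  O=O: 13 × 480 = 6240
  Σ(broken) = 16752 kJ
Bonds formed (products):
  C=O: 16 × 788 = 12608
  O–H: 20 × 455 = 9100
  Σ(formed) = 21708 kJ
ΔH = Σ(broken) − Σ(formed) = 16752 − 21708 = −4956 kJ

ΔH ≈ −4956 kJ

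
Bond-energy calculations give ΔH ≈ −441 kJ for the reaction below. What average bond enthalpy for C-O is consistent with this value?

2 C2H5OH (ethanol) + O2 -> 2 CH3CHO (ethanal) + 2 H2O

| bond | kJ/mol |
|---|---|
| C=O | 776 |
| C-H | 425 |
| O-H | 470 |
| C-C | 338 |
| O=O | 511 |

Let D be the C-O bond energy.
Σ(broken) = 2×338 + 10×425 + 2×D + 2×470 + 1×511 = 6377 + 2D
Σ(formed) = 2×338 + 8×425 + 2×776 + 4×470 = 7508
ΔH = Σ(broken) − Σ(formed) = (6377 + 2D) − (7508) = −1131 + 2D
Setting this equal to −441 kJ gives 2D = 690, so D = 345 kJ/mol.

D(C-O) ≈ 345 kJ/mol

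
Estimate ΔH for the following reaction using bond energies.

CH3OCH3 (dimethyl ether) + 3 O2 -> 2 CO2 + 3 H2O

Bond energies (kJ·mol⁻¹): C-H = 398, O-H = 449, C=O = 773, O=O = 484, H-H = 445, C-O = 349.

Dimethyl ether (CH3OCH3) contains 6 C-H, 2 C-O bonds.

Bonds broken (reactants):
  C-H: 6 × 398 = 2388
  C-O: 2 × 349 = 698
  O=O: 3 × 484 = 1452
  Σ(broken) = 4538 kJ
Bonds formed (products):
  C=O: 4 × 773 = 3092
  O-H: 6 × 449 = 2694
  Σ(formed) = 5786 kJ
ΔH = Σ(broken) − Σ(formed) = 4538 − 5786 = −1248 kJ

ΔH ≈ −1248 kJ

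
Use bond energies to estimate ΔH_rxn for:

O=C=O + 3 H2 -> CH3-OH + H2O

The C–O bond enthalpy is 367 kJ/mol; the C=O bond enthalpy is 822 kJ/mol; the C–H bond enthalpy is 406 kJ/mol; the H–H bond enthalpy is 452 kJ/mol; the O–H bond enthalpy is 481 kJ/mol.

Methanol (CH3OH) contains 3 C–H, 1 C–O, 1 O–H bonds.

Bonds broken (reactants):
  C=O: 2 × 822 = 1644
  H–H: 3 × 452 = 1356
  Σ(broken) = 3000 kJ
Bonds formed (products):
  C–H: 3 × 406 = 1218
  C–O: 1 × 367 = 367
  O–H: 3 × 481 = 1443
  Σ(formed) = 3028 kJ
ΔH = Σ(broken) − Σ(formed) = 3000 − 3028 = −28 kJ

ΔH ≈ −28 kJ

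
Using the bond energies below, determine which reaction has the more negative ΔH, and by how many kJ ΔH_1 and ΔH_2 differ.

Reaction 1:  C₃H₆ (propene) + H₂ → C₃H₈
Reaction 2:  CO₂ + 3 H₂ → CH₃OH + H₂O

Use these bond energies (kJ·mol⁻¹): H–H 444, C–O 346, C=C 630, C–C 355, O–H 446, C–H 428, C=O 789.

Reaction 1:
  Bonds broken (reactants):
    C–C: 1 × 355 = 355
    C–H: 6 × 428 = 2568
    C=C: 1 × 630 = 630
    H–H: 1 × 444 = 444
    Σ(broken) = 3997 kJ
  Bonds formed (products):
    C–C: 2 × 355 = 710
    C–H: 8 × 428 = 3424
    Σ(formed) = 4134 kJ
  ΔH_1 = 3997 − 4134 = −137 kJ
Reaction 2:
  Bonds broken (reactants):
    C=O: 2 × 789 = 1578
    H–H: 3 × 444 = 1332
    Σ(broken) = 2910 kJ
  Bonds formed (products):
    C–H: 3 × 428 = 1284
    C–O: 1 × 346 = 346
    O–H: 3 × 446 = 1338
    Σ(formed) = 2968 kJ
  ΔH_2 = 2910 − 2968 = −58 kJ
ΔH_1 − ΔH_2 = −79 kJ, so reaction 1 has the more negative ΔH; |ΔH_1 − ΔH_2| = 79 kJ.

Reaction 1, by 79 kJ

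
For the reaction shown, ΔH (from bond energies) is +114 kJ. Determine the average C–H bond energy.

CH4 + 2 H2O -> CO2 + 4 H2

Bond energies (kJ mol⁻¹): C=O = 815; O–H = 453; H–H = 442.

Let D be the C–H bond energy.
Σ(broken) = 4×D + 4×453 = 1812 + 4D
Σ(formed) = 2×815 + 4×442 = 3398
ΔH = Σ(broken) − Σ(formed) = (1812 + 4D) − (3398) = −1586 + 4D
Setting this equal to +114 kJ gives 4D = 1700, so D = 425 kJ/mol.

D(C–H) ≈ 425 kJ/mol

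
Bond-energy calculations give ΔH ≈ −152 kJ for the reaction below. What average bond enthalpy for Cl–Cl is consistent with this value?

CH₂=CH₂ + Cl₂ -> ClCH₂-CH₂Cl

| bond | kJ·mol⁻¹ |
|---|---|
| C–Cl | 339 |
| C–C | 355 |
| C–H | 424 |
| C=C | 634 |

Let D be the Cl–Cl bond energy.
Σ(broken) = 4×424 + 1×634 + 1×D = 2330 + D
Σ(formed) = 1×355 + 2×339 + 4×424 = 2729
ΔH = Σ(broken) − Σ(formed) = (2330 + D) − (2729) = −399 + D
Setting this equal to −152 kJ gives D = 247 kJ/mol.

D(Cl–Cl) ≈ 247 kJ/mol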